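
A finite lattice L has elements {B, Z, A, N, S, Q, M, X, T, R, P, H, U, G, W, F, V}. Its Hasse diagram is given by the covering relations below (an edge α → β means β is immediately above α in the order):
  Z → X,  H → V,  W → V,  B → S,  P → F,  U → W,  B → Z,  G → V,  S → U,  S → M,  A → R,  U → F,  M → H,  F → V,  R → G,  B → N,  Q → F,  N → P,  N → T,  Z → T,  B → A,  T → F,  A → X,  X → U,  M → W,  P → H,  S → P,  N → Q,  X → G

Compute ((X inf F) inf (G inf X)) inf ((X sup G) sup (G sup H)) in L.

X ∧ F = X
G ∧ X = X
X ∧ X = X
X ∨ G = G
G ∨ H = V
G ∨ V = V
X ∧ V = X

X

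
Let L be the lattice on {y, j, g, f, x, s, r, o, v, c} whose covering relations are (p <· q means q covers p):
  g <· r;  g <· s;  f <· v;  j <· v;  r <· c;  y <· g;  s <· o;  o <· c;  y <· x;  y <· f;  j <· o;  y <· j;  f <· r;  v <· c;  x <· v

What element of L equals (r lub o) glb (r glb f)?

f

r ∨ o = c
r ∧ f = f
c ∧ f = f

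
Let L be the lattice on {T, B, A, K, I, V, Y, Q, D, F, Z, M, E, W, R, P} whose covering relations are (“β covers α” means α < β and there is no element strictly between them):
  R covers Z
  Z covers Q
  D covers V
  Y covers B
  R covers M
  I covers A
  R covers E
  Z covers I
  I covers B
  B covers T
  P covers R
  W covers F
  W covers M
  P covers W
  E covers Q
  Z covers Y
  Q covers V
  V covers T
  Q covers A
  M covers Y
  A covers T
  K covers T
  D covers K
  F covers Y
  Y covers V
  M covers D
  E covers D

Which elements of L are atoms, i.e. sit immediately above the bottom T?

A, B, K, V

The atoms are exactly the elements that cover T: A, B, K, V.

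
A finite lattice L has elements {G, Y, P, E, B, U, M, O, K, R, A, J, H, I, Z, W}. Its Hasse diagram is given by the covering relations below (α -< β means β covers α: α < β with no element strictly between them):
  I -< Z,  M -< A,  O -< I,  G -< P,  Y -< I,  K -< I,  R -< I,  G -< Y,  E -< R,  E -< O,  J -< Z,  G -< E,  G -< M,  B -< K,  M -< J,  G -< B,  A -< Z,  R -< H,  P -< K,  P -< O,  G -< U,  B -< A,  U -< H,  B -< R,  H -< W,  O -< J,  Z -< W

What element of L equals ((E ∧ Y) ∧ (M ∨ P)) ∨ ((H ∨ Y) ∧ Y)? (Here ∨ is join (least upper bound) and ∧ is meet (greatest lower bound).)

Y

E ∧ Y = G
M ∨ P = J
G ∧ J = G
H ∨ Y = W
W ∧ Y = Y
G ∨ Y = Y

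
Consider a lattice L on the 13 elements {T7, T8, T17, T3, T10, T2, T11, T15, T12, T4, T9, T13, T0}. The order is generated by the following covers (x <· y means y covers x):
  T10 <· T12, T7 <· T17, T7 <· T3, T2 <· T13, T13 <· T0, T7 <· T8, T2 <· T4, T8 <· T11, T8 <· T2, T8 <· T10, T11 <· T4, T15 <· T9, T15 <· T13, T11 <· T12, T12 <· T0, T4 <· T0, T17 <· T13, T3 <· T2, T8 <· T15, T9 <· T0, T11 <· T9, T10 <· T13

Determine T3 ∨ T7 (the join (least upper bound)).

T3

Common upper bounds of {T3, T7}: T0, T13, T2, T3, T4.
The least among these is T3.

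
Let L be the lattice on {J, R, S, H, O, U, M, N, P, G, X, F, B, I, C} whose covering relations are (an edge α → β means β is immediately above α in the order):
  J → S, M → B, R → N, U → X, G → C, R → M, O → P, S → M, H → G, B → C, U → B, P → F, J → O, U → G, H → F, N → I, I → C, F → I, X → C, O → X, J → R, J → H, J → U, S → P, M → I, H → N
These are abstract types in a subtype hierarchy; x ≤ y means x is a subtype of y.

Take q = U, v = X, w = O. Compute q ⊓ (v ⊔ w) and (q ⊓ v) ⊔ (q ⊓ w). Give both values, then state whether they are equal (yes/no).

U; U; yes

v ⊔ w = X, so q ⊓ (v ⊔ w) = U ⊓ X = U.
q ⊓ v = U and q ⊓ w = J, so (q ⊓ v) ⊔ (q ⊓ w) = U ⊔ J = U.
Equal: yes.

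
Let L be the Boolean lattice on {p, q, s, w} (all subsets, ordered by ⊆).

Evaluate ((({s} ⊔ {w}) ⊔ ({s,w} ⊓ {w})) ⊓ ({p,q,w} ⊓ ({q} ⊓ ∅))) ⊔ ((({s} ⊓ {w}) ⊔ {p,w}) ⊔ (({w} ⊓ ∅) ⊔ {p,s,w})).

{s} ∨ {w} = {s,w}
{s,w} ∧ {w} = {w}
{s,w} ∨ {w} = {s,w}
{q} ∧ ∅ = ∅
{p,q,w} ∧ ∅ = ∅
{s,w} ∧ ∅ = ∅
{s} ∧ {w} = ∅
∅ ∨ {p,w} = {p,w}
{w} ∧ ∅ = ∅
∅ ∨ {p,s,w} = {p,s,w}
{p,w} ∨ {p,s,w} = {p,s,w}
∅ ∨ {p,s,w} = {p,s,w}

{p,s,w}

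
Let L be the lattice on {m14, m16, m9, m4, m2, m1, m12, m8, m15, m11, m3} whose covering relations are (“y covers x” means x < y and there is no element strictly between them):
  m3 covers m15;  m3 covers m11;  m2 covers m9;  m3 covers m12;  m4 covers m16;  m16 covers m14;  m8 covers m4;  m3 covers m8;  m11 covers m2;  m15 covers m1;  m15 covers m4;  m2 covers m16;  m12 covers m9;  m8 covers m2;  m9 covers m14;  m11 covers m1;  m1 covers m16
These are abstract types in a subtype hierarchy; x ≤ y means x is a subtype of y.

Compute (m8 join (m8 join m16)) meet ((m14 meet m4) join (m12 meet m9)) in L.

m8 ∨ m16 = m8
m8 ∨ m8 = m8
m14 ∧ m4 = m14
m12 ∧ m9 = m9
m14 ∨ m9 = m9
m8 ∧ m9 = m9

m9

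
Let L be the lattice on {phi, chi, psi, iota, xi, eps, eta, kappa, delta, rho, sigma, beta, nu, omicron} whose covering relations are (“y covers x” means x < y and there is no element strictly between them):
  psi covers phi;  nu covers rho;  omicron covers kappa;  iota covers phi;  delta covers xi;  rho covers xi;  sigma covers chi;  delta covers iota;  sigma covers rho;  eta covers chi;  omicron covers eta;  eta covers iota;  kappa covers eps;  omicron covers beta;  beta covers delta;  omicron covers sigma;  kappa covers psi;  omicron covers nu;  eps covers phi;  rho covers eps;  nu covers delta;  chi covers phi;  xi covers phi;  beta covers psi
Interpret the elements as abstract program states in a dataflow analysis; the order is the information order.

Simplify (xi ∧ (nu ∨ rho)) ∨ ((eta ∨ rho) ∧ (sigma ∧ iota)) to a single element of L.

nu ∨ rho = nu
xi ∧ nu = xi
eta ∨ rho = omicron
sigma ∧ iota = phi
omicron ∧ phi = phi
xi ∨ phi = xi

xi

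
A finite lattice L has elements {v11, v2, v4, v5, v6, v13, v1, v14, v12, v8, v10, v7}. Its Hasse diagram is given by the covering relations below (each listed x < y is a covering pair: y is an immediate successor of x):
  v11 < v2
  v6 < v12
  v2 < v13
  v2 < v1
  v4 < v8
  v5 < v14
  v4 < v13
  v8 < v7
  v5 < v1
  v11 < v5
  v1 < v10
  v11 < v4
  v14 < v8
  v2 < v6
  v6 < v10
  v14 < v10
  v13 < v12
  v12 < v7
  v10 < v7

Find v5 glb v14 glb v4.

v11

Common lower bounds of {v5, v14, v4}: v11.
The greatest among these is v11.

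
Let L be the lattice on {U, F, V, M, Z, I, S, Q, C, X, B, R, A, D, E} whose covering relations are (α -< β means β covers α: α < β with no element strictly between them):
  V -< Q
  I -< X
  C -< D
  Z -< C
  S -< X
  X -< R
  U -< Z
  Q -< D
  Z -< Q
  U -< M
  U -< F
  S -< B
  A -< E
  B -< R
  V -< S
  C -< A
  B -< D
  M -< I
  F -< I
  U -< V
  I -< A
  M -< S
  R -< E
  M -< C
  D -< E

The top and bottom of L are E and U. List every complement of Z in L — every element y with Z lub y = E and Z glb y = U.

Need y with Z ∨ y = E and Z ∧ y = U.
Checking each element gives: R, X.

R, X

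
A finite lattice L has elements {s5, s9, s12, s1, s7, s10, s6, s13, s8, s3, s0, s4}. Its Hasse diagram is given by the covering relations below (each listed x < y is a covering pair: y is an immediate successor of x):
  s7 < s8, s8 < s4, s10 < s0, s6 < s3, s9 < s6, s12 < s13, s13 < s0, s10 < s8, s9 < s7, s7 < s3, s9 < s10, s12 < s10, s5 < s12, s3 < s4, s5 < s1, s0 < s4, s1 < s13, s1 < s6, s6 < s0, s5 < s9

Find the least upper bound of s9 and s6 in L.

s6

Common upper bounds of {s9, s6}: s0, s3, s4, s6.
The least among these is s6.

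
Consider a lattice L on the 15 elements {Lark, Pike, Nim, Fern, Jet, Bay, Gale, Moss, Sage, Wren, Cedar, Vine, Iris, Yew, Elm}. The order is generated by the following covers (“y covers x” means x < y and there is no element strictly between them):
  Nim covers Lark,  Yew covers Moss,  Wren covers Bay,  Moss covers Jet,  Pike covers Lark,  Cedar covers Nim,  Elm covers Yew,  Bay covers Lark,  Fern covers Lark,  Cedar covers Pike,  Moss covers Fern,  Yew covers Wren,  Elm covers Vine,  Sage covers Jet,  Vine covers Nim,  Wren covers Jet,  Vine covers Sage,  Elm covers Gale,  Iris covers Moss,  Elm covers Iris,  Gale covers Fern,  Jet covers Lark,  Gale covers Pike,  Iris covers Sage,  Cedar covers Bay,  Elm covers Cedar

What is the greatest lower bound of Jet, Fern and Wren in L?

Common lower bounds of {Jet, Fern, Wren}: Lark.
The greatest among these is Lark.

Lark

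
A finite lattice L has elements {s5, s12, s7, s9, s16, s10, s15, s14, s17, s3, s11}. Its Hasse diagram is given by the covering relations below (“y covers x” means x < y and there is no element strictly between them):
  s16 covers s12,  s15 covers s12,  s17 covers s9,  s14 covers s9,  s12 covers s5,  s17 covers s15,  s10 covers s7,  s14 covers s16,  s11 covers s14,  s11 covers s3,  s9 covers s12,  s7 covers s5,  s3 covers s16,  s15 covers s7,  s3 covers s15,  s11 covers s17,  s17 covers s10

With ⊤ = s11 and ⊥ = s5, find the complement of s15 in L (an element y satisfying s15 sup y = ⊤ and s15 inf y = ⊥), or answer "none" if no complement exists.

For every candidate y, either s15 ∨ y ≠ s11 or s15 ∧ y ≠ s5; no complement exists.

none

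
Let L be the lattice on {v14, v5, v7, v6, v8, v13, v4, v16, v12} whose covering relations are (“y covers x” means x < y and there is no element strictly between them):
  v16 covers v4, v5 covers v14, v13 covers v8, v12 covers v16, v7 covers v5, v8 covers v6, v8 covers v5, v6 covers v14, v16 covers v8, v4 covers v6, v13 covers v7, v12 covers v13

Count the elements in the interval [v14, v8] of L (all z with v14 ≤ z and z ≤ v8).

The interval [v14, v8] = {v14, v5, v6, v8}, which has 4 elements.

4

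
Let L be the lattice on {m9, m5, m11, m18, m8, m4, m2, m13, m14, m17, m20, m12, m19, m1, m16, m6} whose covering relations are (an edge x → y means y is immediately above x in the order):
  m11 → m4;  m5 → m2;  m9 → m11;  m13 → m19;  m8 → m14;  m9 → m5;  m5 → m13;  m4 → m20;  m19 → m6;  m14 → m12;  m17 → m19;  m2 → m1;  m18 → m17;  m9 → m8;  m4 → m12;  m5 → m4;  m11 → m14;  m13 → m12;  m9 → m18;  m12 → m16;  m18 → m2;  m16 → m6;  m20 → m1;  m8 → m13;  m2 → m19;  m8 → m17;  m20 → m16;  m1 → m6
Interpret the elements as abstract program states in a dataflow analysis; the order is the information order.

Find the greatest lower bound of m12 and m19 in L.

m13

Common lower bounds of {m12, m19}: m13, m5, m8, m9.
The greatest among these is m13.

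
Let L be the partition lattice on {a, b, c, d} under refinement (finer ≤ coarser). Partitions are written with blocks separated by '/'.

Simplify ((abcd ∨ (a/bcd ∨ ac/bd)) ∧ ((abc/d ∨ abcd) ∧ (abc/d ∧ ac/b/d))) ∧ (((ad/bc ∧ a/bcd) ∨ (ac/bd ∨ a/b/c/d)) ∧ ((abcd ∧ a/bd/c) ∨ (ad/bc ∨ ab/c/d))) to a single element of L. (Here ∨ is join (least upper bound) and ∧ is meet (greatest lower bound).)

ac/b/d

a/bcd ∨ ac/bd = abcd
abcd ∨ abcd = abcd
abc/d ∨ abcd = abcd
abc/d ∧ ac/b/d = ac/b/d
abcd ∧ ac/b/d = ac/b/d
abcd ∧ ac/b/d = ac/b/d
ad/bc ∧ a/bcd = a/bc/d
ac/bd ∨ a/b/c/d = ac/bd
a/bc/d ∨ ac/bd = abcd
abcd ∧ a/bd/c = a/bd/c
ad/bc ∨ ab/c/d = abcd
a/bd/c ∨ abcd = abcd
abcd ∧ abcd = abcd
ac/b/d ∧ abcd = ac/b/d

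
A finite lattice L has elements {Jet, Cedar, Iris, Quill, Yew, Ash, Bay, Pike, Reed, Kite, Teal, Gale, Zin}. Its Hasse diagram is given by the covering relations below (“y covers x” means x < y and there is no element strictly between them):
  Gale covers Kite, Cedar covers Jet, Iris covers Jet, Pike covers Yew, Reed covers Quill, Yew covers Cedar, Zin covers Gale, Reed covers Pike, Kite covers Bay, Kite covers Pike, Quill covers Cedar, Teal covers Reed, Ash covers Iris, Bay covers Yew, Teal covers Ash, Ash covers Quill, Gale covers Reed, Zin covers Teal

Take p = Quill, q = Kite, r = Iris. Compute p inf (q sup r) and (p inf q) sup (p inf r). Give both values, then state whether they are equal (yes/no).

q sup r = Zin, so p inf (q sup r) = Quill inf Zin = Quill.
p inf q = Cedar and p inf r = Jet, so (p inf q) sup (p inf r) = Cedar sup Jet = Cedar.
Equal: no.

Quill; Cedar; no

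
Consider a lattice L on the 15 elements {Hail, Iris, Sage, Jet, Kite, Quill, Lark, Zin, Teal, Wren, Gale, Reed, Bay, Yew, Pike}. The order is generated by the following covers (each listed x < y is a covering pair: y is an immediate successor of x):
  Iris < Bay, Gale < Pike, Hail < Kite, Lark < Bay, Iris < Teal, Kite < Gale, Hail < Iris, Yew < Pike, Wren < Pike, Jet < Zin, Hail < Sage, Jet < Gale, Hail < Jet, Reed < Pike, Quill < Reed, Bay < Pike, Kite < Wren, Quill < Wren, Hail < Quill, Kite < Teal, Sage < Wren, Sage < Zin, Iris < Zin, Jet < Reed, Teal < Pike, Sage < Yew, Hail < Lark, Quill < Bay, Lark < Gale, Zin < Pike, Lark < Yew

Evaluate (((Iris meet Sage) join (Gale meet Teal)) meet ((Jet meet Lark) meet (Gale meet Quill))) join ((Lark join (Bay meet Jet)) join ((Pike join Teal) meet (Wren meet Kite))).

Iris ∧ Sage = Hail
Gale ∧ Teal = Kite
Hail ∨ Kite = Kite
Jet ∧ Lark = Hail
Gale ∧ Quill = Hail
Hail ∧ Hail = Hail
Kite ∧ Hail = Hail
Bay ∧ Jet = Hail
Lark ∨ Hail = Lark
Pike ∨ Teal = Pike
Wren ∧ Kite = Kite
Pike ∧ Kite = Kite
Lark ∨ Kite = Gale
Hail ∨ Gale = Gale

Gale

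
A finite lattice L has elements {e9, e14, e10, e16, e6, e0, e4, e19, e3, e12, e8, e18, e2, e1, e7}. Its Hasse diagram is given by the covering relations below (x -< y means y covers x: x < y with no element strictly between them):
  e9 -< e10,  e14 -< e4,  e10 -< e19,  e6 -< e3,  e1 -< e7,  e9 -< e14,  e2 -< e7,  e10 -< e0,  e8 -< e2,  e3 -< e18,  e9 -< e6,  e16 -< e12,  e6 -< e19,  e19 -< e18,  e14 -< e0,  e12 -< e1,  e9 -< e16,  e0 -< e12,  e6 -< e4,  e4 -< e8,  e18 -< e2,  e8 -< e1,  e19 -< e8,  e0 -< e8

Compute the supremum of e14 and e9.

Common upper bounds of {e14, e9}: e0, e1, e12, e14, e2, e4, e7, e8.
The least among these is e14.

e14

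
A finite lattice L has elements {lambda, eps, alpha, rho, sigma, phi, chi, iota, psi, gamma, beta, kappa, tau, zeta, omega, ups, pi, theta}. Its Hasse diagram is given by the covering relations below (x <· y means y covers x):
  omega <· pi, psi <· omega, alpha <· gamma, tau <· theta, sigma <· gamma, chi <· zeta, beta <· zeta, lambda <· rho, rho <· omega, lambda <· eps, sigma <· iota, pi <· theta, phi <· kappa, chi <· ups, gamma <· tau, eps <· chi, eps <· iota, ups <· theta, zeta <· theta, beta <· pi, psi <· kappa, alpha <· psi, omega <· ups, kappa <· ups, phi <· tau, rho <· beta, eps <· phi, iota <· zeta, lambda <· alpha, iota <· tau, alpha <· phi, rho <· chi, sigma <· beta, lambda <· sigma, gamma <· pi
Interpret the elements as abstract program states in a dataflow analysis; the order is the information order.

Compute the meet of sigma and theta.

sigma

Common lower bounds of {sigma, theta}: lambda, sigma.
The greatest among these is sigma.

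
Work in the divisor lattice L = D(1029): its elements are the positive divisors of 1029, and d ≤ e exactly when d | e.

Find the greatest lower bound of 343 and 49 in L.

In the divisibility order, the meet is the greatest common divisor: gcd(343, 49) = 49.

49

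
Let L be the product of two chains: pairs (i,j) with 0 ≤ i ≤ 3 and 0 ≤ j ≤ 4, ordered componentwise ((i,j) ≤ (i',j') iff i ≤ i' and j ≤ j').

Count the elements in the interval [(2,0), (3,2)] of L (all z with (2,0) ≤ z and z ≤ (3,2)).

The interval [(2,0), (3,2)] = {(2,0), (2,1), (2,2), (3,0), (3,1), (3,2)}, which has 6 elements.

6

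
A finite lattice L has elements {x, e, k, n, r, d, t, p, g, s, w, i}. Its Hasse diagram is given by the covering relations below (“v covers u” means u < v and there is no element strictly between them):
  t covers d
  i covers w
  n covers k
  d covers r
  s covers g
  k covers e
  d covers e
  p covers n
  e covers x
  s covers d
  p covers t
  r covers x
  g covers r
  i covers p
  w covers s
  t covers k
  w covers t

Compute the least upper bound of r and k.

Common upper bounds of {r, k}: i, p, t, w.
The least among these is t.

t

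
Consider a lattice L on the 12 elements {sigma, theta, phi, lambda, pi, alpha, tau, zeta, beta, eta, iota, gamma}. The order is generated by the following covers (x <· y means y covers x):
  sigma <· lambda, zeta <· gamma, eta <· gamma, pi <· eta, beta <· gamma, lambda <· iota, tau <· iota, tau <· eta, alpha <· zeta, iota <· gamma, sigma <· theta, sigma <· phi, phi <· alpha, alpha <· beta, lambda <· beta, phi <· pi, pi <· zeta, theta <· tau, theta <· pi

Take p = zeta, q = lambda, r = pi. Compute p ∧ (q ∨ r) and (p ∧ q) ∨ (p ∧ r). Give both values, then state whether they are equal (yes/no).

zeta; pi; no

q ∨ r = gamma, so p ∧ (q ∨ r) = zeta ∧ gamma = zeta.
p ∧ q = sigma and p ∧ r = pi, so (p ∧ q) ∨ (p ∧ r) = sigma ∨ pi = pi.
Equal: no.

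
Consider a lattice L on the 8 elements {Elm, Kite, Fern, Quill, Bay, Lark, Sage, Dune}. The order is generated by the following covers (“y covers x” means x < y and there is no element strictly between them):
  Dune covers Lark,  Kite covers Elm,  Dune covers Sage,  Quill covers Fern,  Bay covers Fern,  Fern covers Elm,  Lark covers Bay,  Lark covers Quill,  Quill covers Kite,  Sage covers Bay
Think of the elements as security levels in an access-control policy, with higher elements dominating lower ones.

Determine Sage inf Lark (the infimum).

Common lower bounds of {Sage, Lark}: Bay, Elm, Fern.
The greatest among these is Bay.

Bay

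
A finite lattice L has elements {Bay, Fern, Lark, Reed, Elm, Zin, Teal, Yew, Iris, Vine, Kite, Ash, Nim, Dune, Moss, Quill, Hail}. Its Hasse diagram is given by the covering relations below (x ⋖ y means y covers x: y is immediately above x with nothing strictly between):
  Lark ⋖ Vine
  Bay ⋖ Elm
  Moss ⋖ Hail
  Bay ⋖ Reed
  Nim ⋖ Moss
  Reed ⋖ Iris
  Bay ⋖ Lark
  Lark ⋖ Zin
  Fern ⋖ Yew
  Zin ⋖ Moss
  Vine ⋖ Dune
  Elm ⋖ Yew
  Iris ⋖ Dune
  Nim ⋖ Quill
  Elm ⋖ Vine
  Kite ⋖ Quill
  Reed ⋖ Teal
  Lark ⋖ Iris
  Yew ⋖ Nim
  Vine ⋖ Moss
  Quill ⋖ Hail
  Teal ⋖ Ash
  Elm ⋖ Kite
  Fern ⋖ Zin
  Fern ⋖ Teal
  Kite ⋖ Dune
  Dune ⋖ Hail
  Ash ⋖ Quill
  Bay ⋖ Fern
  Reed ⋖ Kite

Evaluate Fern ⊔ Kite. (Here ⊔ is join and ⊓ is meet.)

Fern ∨ Kite = Quill

Quill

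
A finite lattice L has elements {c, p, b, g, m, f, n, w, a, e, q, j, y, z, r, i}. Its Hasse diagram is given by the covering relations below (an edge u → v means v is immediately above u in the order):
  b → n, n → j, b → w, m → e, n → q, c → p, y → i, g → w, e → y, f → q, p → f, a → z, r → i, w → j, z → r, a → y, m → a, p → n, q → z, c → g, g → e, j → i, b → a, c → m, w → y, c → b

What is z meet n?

n

Common lower bounds of {z, n}: b, c, n, p.
The greatest among these is n.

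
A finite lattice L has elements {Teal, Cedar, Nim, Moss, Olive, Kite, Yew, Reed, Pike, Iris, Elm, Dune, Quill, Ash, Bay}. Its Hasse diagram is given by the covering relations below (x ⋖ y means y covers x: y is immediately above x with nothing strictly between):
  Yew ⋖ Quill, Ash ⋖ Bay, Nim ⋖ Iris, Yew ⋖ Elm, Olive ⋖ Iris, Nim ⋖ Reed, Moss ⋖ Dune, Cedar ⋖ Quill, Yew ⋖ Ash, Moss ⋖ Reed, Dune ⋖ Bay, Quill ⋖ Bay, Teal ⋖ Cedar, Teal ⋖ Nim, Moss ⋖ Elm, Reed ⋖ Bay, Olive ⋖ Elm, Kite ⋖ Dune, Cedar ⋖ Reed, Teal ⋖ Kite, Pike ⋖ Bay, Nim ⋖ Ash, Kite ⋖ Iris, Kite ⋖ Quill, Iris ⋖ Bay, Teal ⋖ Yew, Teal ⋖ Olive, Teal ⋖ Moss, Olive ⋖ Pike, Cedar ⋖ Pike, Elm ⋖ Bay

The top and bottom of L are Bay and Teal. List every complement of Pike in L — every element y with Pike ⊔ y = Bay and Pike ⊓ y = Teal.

Need y with Pike ∨ y = Bay and Pike ∧ y = Teal.
Checking each element gives: Ash, Dune, Kite, Moss, Nim, Yew.

Ash, Dune, Kite, Moss, Nim, Yew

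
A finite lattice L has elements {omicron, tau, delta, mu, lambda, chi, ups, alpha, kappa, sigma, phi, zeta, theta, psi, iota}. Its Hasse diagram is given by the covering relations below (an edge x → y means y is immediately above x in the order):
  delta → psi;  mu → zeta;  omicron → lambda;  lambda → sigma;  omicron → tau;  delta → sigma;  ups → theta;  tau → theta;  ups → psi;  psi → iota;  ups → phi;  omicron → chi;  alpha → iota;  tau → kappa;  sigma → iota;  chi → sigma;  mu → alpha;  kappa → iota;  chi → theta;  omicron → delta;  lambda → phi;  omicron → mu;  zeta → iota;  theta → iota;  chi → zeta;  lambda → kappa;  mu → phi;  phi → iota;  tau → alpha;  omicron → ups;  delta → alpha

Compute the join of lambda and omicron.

Common upper bounds of {lambda, omicron}: iota, kappa, lambda, phi, sigma.
The least among these is lambda.

lambda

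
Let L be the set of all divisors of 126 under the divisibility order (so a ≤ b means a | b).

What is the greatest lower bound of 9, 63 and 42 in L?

3

In the divisibility order, the meet is the greatest common divisor: gcd(9, 63, 42) = 3.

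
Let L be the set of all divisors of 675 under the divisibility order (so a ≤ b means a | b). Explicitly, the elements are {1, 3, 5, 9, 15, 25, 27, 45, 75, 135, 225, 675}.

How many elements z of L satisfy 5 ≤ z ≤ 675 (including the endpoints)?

8

The interval [5, 675] = {135, 15, 225, 25, 45, 5, 675, 75}, which has 8 elements.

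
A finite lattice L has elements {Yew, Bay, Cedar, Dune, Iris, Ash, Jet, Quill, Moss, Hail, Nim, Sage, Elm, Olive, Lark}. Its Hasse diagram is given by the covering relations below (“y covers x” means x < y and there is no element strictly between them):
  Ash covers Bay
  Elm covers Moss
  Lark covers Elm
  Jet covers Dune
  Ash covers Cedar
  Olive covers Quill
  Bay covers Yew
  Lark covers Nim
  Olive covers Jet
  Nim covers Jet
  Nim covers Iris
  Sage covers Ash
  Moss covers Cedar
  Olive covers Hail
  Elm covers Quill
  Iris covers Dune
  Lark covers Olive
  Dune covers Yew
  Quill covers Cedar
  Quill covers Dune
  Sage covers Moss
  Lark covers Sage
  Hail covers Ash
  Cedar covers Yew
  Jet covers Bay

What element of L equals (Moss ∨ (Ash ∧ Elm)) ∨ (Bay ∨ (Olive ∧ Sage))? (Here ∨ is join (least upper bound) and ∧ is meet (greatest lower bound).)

Ash ∧ Elm = Cedar
Moss ∨ Cedar = Moss
Olive ∧ Sage = Ash
Bay ∨ Ash = Ash
Moss ∨ Ash = Sage

Sage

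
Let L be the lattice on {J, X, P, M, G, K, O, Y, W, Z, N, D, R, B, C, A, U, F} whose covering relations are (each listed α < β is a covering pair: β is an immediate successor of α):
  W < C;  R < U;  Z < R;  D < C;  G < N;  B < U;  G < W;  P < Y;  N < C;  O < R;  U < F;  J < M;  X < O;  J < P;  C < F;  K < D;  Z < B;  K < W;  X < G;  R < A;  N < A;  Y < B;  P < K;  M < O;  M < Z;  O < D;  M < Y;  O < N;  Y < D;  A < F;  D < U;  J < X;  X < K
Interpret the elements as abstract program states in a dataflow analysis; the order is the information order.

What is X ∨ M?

Common upper bounds of {X, M}: A, C, D, F, N, O, R, U.
The least among these is O.

O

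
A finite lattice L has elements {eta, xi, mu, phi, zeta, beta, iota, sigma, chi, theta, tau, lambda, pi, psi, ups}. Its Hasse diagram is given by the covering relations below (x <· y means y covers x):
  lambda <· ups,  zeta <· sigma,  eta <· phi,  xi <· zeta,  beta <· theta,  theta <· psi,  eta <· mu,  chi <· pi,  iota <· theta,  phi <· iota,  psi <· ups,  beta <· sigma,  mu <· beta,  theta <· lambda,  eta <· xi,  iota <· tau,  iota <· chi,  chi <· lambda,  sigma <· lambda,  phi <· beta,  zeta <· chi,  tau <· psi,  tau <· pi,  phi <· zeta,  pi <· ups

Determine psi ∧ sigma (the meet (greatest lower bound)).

Common lower bounds of {psi, sigma}: beta, eta, mu, phi.
The greatest among these is beta.

beta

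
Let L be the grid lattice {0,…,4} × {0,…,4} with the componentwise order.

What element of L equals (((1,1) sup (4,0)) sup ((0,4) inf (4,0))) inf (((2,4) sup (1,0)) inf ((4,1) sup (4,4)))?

(1,1) ∨ (4,0) = (4,1)
(0,4) ∧ (4,0) = (0,0)
(4,1) ∨ (0,0) = (4,1)
(2,4) ∨ (1,0) = (2,4)
(4,1) ∨ (4,4) = (4,4)
(2,4) ∧ (4,4) = (2,4)
(4,1) ∧ (2,4) = (2,1)

(2,1)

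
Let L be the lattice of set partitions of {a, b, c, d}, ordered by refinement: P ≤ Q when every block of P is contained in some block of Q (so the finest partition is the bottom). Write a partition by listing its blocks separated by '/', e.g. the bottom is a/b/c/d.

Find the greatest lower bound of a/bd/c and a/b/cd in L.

a/b/c/d

The meet (common refinement) of a/bd/c and a/b/cd intersects blocks pairwise, giving a/b/c/d.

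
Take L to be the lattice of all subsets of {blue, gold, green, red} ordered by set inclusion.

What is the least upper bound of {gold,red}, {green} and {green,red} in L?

Common upper bounds of {{gold,red}, {green}, {green,red}}: {blue,gold,green,red}, {gold,green,red}.
The least among these is {gold,green,red}.

{gold,green,red}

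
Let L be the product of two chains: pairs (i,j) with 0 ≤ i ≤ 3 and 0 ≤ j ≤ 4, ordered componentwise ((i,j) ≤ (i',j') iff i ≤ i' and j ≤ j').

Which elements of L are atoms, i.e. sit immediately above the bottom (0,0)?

The atoms are exactly the elements that cover (0,0): (0,1), (1,0).

(0,1), (1,0)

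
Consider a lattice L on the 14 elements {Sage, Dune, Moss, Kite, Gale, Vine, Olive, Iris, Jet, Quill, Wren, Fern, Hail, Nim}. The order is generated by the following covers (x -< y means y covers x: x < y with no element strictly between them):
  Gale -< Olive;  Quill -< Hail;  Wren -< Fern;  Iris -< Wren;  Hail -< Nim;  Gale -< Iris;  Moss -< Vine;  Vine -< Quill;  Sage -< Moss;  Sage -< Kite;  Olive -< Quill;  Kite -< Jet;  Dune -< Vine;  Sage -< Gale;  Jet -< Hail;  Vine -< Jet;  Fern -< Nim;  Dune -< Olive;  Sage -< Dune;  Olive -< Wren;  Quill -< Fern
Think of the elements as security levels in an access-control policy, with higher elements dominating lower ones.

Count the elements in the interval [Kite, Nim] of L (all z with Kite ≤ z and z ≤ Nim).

4

The interval [Kite, Nim] = {Hail, Jet, Kite, Nim}, which has 4 elements.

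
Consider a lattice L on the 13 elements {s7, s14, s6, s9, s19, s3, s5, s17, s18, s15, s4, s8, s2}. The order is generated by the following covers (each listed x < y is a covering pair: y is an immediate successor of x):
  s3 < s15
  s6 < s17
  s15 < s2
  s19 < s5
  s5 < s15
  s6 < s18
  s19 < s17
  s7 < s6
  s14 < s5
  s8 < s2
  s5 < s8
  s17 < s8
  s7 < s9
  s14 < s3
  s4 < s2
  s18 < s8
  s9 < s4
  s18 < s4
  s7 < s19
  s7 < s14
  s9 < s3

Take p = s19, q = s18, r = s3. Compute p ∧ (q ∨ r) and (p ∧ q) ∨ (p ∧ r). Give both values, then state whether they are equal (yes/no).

q ∨ r = s2, so p ∧ (q ∨ r) = s19 ∧ s2 = s19.
p ∧ q = s7 and p ∧ r = s7, so (p ∧ q) ∨ (p ∧ r) = s7 ∨ s7 = s7.
Equal: no.

s19; s7; no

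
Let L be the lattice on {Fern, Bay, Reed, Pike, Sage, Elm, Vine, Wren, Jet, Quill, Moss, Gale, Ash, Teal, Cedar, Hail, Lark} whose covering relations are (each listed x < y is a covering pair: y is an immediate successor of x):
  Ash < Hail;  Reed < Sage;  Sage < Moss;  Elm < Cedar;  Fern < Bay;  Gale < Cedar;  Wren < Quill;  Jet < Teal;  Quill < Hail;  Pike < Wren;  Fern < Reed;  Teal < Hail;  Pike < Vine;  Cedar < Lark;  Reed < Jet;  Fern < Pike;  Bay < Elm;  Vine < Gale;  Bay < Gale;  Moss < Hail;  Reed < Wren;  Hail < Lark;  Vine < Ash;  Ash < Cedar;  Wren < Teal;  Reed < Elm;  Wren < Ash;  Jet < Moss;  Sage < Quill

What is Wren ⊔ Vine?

Common upper bounds of {Wren, Vine}: Ash, Cedar, Hail, Lark.
The least among these is Ash.

Ash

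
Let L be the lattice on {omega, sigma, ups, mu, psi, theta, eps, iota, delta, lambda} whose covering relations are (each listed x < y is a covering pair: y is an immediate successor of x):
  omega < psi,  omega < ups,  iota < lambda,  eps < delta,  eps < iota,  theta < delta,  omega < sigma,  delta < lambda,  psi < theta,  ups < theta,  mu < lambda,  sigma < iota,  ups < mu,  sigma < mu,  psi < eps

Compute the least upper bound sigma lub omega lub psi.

iota

Common upper bounds of {sigma, omega, psi}: iota, lambda.
The least among these is iota.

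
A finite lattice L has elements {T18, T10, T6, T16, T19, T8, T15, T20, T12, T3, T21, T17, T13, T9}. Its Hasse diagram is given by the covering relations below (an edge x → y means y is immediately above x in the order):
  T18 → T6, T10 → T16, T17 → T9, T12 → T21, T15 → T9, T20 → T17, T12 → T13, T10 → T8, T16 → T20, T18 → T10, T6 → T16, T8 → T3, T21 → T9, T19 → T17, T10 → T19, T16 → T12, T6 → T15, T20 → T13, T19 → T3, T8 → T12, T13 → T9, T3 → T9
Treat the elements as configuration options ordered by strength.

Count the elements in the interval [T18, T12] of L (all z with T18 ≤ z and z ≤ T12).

The interval [T18, T12] = {T10, T12, T16, T18, T6, T8}, which has 6 elements.

6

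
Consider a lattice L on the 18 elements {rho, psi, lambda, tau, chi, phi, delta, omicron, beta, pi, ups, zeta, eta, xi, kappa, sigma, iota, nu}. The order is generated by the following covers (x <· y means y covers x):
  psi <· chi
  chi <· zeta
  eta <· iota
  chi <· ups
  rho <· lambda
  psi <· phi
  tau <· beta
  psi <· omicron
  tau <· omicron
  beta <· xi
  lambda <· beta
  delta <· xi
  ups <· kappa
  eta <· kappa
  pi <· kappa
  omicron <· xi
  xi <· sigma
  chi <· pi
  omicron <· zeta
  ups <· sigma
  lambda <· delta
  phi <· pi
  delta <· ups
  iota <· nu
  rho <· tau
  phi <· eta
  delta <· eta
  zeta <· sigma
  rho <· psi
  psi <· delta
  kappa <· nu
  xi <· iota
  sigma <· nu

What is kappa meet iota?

Common lower bounds of {kappa, iota}: delta, eta, lambda, phi, psi, rho.
The greatest among these is eta.

eta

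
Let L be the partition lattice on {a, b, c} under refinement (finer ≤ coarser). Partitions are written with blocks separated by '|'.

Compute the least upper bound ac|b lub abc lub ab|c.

abc

Common upper bounds of {ac|b, abc, ab|c}: abc.
The least among these is abc.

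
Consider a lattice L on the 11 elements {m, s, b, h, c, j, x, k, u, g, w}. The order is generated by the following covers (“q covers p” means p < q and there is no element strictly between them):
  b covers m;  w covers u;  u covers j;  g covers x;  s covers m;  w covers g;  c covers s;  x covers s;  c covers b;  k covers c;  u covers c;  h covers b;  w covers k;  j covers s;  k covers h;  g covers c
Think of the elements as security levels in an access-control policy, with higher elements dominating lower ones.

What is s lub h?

k

Common upper bounds of {s, h}: k, w.
The least among these is k.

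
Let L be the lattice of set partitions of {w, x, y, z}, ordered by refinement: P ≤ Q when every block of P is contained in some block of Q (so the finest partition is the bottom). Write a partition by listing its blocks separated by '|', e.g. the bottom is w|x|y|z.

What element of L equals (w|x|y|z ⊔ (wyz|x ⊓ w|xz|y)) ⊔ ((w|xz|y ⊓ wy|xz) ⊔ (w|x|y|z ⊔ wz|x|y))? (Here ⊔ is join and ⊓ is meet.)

wxz|y

wyz|x ∧ w|xz|y = w|x|y|z
w|x|y|z ∨ w|x|y|z = w|x|y|z
w|xz|y ∧ wy|xz = w|xz|y
w|x|y|z ∨ wz|x|y = wz|x|y
w|xz|y ∨ wz|x|y = wxz|y
w|x|y|z ∨ wxz|y = wxz|y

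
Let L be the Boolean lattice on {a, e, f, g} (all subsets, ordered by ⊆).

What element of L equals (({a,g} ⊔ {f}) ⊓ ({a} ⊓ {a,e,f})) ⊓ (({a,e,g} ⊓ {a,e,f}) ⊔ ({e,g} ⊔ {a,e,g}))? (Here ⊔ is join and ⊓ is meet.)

{a,g} ∨ {f} = {a,f,g}
{a} ∧ {a,e,f} = {a}
{a,f,g} ∧ {a} = {a}
{a,e,g} ∧ {a,e,f} = {a,e}
{e,g} ∨ {a,e,g} = {a,e,g}
{a,e} ∨ {a,e,g} = {a,e,g}
{a} ∧ {a,e,g} = {a}

{a}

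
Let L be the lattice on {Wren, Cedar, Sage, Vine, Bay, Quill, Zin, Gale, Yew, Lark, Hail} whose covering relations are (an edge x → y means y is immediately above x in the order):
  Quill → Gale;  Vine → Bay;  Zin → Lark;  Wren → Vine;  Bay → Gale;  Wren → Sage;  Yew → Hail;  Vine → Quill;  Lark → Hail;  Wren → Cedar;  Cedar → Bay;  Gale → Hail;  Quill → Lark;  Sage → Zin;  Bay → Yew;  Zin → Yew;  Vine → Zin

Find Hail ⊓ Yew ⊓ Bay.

Bay

Common lower bounds of {Hail, Yew, Bay}: Bay, Cedar, Vine, Wren.
The greatest among these is Bay.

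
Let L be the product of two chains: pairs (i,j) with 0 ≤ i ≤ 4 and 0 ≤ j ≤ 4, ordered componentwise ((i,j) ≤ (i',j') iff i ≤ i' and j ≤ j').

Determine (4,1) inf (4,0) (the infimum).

Common lower bounds of {(4,1), (4,0)}: (0,0), (1,0), (2,0), (3,0), (4,0).
The greatest among these is (4,0).

(4,0)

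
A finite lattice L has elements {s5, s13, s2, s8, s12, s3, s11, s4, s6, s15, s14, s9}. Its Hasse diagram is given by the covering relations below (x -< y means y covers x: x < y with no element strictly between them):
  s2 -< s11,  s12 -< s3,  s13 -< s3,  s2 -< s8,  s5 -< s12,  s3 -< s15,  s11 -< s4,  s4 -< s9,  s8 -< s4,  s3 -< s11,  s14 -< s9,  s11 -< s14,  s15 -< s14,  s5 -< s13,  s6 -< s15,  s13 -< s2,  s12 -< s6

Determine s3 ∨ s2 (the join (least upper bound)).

s11

Common upper bounds of {s3, s2}: s11, s14, s4, s9.
The least among these is s11.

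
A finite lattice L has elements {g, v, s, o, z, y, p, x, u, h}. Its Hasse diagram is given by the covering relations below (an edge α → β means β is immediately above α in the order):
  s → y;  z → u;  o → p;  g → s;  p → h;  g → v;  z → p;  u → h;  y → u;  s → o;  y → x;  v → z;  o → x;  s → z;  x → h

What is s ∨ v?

z

Common upper bounds of {s, v}: h, p, u, z.
The least among these is z.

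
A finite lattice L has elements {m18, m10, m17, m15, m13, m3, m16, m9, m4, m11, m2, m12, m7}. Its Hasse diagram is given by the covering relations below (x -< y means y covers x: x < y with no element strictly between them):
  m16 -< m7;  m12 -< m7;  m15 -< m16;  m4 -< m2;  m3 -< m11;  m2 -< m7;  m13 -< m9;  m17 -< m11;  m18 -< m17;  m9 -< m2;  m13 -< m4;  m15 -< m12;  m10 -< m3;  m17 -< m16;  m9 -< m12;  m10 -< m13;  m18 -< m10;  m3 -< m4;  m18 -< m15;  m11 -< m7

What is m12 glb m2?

Common lower bounds of {m12, m2}: m10, m13, m18, m9.
The greatest among these is m9.

m9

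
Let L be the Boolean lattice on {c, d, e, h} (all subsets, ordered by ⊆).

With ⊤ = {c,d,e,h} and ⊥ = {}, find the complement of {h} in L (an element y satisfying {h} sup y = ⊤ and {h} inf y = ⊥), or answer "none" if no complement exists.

{c,d,e}

Need y with {h} ∨ y = {c,d,e,h} and {h} ∧ y = {}.
Checking each element gives: {c,d,e}.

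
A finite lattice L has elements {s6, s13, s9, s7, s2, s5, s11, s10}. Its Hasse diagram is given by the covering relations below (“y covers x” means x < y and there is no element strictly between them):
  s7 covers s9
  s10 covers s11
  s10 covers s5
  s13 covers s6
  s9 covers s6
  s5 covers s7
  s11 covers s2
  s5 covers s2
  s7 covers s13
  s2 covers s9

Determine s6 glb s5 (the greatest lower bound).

Common lower bounds of {s6, s5}: s6.
The greatest among these is s6.

s6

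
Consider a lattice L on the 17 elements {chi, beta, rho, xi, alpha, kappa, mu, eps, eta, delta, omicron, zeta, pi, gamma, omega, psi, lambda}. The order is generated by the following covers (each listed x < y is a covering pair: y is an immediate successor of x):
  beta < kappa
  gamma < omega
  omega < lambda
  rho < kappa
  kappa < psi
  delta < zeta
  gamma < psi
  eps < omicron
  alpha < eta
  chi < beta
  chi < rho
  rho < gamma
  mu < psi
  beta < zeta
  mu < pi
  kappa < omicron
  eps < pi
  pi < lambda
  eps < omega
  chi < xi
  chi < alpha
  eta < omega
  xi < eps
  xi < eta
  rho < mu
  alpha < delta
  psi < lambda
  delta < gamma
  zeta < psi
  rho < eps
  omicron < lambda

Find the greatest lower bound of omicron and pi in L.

Common lower bounds of {omicron, pi}: chi, eps, rho, xi.
The greatest among these is eps.

eps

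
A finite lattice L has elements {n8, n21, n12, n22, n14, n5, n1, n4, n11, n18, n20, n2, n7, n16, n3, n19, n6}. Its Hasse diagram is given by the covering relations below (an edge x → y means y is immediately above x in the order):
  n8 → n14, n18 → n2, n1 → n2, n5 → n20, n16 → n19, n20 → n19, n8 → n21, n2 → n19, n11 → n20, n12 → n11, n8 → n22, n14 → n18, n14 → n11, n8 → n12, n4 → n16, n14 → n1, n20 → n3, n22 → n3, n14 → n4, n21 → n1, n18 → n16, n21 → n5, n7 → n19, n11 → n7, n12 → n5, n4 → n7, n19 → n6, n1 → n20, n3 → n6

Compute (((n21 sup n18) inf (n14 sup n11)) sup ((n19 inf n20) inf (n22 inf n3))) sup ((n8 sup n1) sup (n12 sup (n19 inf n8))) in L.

n20

n21 ∨ n18 = n2
n14 ∨ n11 = n11
n2 ∧ n11 = n14
n19 ∧ n20 = n20
n22 ∧ n3 = n22
n20 ∧ n22 = n8
n14 ∨ n8 = n14
n8 ∨ n1 = n1
n19 ∧ n8 = n8
n12 ∨ n8 = n12
n1 ∨ n12 = n20
n14 ∨ n20 = n20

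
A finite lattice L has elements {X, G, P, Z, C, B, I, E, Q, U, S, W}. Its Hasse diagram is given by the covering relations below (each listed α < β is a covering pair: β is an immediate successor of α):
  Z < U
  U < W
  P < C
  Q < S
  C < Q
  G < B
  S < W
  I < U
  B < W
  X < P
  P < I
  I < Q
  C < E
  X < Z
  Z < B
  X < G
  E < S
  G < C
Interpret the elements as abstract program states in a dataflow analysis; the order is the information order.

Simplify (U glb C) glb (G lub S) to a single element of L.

U ∧ C = P
G ∨ S = S
P ∧ S = P

P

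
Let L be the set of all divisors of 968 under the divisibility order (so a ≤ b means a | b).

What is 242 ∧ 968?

242

Common lower bounds of {242, 968}: 1, 11, 121, 2, 22, 242.
The greatest among these is 242.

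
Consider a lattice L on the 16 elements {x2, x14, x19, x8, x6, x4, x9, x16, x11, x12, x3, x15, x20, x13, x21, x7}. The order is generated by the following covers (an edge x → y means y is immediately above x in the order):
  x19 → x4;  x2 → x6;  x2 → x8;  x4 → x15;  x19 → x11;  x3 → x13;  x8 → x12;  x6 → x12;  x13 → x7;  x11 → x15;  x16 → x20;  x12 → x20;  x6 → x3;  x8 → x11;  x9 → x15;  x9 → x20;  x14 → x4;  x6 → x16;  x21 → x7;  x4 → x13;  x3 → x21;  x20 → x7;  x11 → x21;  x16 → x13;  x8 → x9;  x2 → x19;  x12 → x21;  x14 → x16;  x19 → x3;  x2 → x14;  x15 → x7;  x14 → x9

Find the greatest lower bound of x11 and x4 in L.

x19

Common lower bounds of {x11, x4}: x19, x2.
The greatest among these is x19.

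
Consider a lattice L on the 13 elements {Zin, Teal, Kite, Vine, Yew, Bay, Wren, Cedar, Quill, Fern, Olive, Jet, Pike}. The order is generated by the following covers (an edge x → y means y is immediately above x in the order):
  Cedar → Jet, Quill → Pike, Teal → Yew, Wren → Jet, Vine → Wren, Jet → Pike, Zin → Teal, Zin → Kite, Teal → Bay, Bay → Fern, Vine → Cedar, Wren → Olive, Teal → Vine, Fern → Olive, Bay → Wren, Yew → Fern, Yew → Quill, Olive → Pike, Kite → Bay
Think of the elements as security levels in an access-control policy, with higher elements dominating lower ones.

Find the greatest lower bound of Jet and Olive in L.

Common lower bounds of {Jet, Olive}: Bay, Kite, Teal, Vine, Wren, Zin.
The greatest among these is Wren.

Wren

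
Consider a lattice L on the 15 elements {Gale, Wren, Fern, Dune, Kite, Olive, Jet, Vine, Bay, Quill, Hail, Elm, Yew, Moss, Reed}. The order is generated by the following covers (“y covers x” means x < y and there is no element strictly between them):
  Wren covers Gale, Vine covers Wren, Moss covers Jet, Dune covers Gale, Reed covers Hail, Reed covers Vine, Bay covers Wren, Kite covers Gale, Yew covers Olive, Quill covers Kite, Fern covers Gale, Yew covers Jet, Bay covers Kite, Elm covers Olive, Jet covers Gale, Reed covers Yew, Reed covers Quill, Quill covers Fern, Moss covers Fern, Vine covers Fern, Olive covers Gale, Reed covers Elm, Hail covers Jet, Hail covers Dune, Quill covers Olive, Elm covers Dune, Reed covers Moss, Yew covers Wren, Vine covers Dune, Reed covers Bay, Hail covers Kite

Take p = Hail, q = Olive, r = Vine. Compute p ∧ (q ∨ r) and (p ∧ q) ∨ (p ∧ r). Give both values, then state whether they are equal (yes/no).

q ∨ r = Reed, so p ∧ (q ∨ r) = Hail ∧ Reed = Hail.
p ∧ q = Gale and p ∧ r = Dune, so (p ∧ q) ∨ (p ∧ r) = Gale ∨ Dune = Dune.
Equal: no.

Hail; Dune; no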